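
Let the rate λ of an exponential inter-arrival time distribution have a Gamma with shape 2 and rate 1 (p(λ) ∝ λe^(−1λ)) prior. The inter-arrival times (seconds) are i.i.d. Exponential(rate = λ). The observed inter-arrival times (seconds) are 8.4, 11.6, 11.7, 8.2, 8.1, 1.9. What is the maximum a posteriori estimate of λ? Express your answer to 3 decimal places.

λ̂_MAP = 0.138

The Exponential(rate=λ) likelihood is ∝ λ^n e^(−λΣtᵢ). Here n = 6 and Σtᵢ = 8.4 + 11.6 + 11.7 + 8.2 + 8.1 + 1.9 = 49.9.
Posterior ∝ λe^(−1λ) · λ^6e^(−49.9λ) = λ^7e^(−50.9λ), i.e. Gamma(8, 50.9).
Mode = (a−1)/b = 7/50.9 ≈ 0.138.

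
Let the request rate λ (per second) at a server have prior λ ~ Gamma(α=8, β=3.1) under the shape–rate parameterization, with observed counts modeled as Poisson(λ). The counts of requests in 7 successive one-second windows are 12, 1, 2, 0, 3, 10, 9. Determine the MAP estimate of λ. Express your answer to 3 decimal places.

Σxᵢ = 12+1+2+0+3+10+9 = 37, with n = 7.
Posterior ∝ λ^7e^(−3.1λ) · λ^37e^(−7λ) = λ^44e^(−10.1λ), i.e. Gamma(shape=45, rate=10.1).
The mode of a Gamma(a, b) with a ≥ 1 (shape–rate) is (a−1)/b = 44/10.1 ≈ 4.356.

λ̂_MAP = 4.356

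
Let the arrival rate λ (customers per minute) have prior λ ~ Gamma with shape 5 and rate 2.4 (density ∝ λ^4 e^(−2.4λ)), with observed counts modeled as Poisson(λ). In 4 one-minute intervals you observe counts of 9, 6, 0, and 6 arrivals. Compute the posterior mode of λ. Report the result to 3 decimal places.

Σxᵢ = 9+6+0+6 = 21, with n = 4.
Posterior ∝ λ^4e^(−2.4λ) · λ^21e^(−4λ) = λ^25e^(−6.4λ), i.e. Gamma(shape=26, rate=6.4).
The mode of a Gamma(a, b) with a ≥ 1 (shape–rate) is (a−1)/b = 25/6.4 ≈ 3.906.

λ̂_MAP = 3.906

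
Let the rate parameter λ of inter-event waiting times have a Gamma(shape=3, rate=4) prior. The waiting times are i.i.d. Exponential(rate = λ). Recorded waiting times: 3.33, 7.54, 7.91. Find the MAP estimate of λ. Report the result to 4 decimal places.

λ̂_MAP = 0.2195

The Exponential(rate=λ) likelihood is ∝ λ^n e^(−λΣtᵢ). Here n = 3 and Σtᵢ = 3.33 + 7.54 + 7.91 = 18.78.
Posterior ∝ λ^2e^(−4λ) · λ^3e^(−18.78λ) = λ^5e^(−22.78λ), i.e. Gamma(6, 22.78).
Mode = (a−1)/b = 5/22.78 ≈ 0.2195.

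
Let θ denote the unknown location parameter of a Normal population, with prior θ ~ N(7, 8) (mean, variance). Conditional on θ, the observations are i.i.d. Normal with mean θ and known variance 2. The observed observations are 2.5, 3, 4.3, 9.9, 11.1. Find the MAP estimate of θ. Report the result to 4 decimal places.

n = 5; x̄ = (2.5 + 3 + 4.3 + 9.9 + 11.1)/5 = 30.8/5 = 6.16.
For a Normal prior and Normal likelihood with known variance, the posterior is Normal; its mode equals its mean, the precision-weighted average.
Prior precision 1/σ₀² = 1/8 = 0.125; data precision n/σ² = 5/2 = 2.5.
θ̂ = (0.125·7 + 2.5·6.16) / (0.125 + 2.5) = 16.275/2.625 = 6.2000.

θ̂_MAP = 6.2000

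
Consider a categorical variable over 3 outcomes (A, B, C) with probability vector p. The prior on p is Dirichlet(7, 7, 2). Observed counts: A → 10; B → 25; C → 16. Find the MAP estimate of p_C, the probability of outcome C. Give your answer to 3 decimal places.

The posterior is Dirichlet(αᵢ + nᵢ) = Dirichlet(17, 32, 18).
For a Dirichlet(a₁,…,a_K) with all aᵢ > 1, the mode has j-th component (aⱼ − 1)/(Σaᵢ − K).
Here Σaᵢ = 67 and K = 3, so p_C = (18 − 1)/(67 − 3) = 17/64 ≈ 0.266.

MAP estimate of p_C = 0.266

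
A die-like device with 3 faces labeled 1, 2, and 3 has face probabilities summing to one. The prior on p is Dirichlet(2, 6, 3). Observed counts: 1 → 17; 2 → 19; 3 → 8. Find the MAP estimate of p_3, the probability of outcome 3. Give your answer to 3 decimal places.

The posterior is Dirichlet(αᵢ + nᵢ) = Dirichlet(19, 25, 11).
For a Dirichlet(a₁,…,a_K) with all aᵢ > 1, the mode has j-th component (aⱼ − 1)/(Σaᵢ − K).
Here Σaᵢ = 55 and K = 3, so p_3 = (11 − 1)/(55 − 3) = 10/52 ≈ 0.192.

MAP estimate: 0.192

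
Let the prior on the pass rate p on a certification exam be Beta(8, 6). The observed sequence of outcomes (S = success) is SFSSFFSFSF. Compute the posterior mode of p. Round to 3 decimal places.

p̂_MAP = 0.545

Prior: Beta(8, 6).
Data: 5 successes in 10 trials (from the sequence). The binomial likelihood contributes p^5(1−p)^5, so the posterior is Beta(8+5, 6+5) = Beta(13, 11).
For Beta(a, b) with a, b > 1 the mode is (a−1)/(a+b−2) = 12/22 ≈ 0.545.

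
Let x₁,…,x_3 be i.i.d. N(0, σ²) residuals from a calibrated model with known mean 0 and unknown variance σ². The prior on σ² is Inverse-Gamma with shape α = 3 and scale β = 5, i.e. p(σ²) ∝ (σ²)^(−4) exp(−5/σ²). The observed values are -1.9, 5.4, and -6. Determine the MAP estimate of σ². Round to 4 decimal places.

σ̂²_MAP = 7.1609

Sum of squared deviations about the known mean: SS = (-1.9−0)² + (5.4−0)² + (-6−0)² = 68.77.
The Normal likelihood contributes (σ²)^(−n/2) exp(−SS/(2σ²)), so the posterior is Inverse-Gamma(α + n/2, β + SS/2) = Inverse-Gamma(4.5, 39.385).
The mode of Inverse-Gamma(a, b) is b/(a+1) = 39.385/5.5 ≈ 7.1609.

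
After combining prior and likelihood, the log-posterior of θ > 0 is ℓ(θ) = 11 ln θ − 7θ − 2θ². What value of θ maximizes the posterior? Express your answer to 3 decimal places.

θ̂_MAP = 1.000

ℓ'(θ) = 11/θ − 7 − 4θ. Setting this to zero and multiplying by θ: 4θ² + 7θ − 11 = 0.
θ = (−7 + √(7² + 4·4·11)) / (2·4) = (−7 + √225) / 8 = (−7 + 15)/8 = 1.
ℓ''(θ) = −11/θ² − 4 < 0, confirming a maximum.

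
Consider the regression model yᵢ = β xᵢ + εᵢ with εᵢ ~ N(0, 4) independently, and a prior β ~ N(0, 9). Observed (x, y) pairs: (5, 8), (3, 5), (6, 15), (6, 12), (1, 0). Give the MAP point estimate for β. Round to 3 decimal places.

β̂_MAP = 2.020

log p(β | y) = −Σ(yᵢ − βxᵢ)²/(2·4) − β²/(2·9) + const.
Setting the derivative to zero: Σxᵢ(yᵢ − βxᵢ)/4 − β/9 = 0, so β = Σxᵢyᵢ / (Σxᵢ² + σ²/τ²).
Σxᵢyᵢ = 5·8 + 3·5 + 6·15 + 6·12 + 1·0 = 217; Σxᵢ² = 107; σ²/τ² = 4/9.
β̂_MAP = 217 / (107 + 4/9) = 217/(967/9) = 1953/967 ≈ 2.020.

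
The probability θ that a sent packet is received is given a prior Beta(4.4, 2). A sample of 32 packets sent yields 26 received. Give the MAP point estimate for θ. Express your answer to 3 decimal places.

θ̂_MAP = 0.808

Prior: Beta(4.4, 2).
Data: 26 successes in 32 trials. The binomial likelihood contributes θ^26(1−θ)^6, so the posterior is Beta(4.4+26, 2+6) = Beta(30.4, 8).
For Beta(a, b) with a, b > 1 the mode is (a−1)/(a+b−2) = 29.4/36.4 ≈ 0.808.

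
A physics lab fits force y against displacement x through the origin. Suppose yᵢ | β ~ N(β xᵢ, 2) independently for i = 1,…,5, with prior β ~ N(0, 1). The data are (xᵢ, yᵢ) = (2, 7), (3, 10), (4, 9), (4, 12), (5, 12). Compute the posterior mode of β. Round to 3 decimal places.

β̂_MAP = 2.611

log p(β | y) = −Σ(yᵢ − βxᵢ)²/(2·2) − β²/(2·1) + const.
Setting the derivative to zero: Σxᵢ(yᵢ − βxᵢ)/2 − β/1 = 0, so β = Σxᵢyᵢ / (Σxᵢ² + σ²/τ²).
Σxᵢyᵢ = 2·7 + 3·10 + 4·9 + 4·12 + 5·12 = 188; Σxᵢ² = 70; σ²/τ² = 2.
β̂_MAP = 188 / (70 + 2) = 188/72 ≈ 2.611.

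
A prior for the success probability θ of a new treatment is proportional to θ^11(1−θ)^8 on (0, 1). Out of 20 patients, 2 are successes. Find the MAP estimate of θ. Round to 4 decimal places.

θ̂_MAP = 0.3333

The prior density ∝ θ^11(1−θ)^8 is the kernel of Beta(12, 9).
Data: 2 successes in 20 trials. The binomial likelihood contributes θ^2(1−θ)^18, so the posterior is Beta(12+2, 9+18) = Beta(14, 27).
For Beta(a, b) with a, b > 1 the mode is (a−1)/(a+b−2) = 13/39 ≈ 0.3333.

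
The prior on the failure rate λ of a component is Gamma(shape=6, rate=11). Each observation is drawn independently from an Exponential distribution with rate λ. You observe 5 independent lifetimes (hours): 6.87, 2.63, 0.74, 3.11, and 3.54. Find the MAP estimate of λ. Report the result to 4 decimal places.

The Exponential(rate=λ) likelihood is ∝ λ^n e^(−λΣtᵢ). Here n = 5 and Σtᵢ = 6.87 + 2.63 + 0.74 + 3.11 + 3.54 = 16.89.
Posterior ∝ λ^5e^(−11λ) · λ^5e^(−16.89λ) = λ^10e^(−27.89λ), i.e. Gamma(11, 27.89).
Mode = (a−1)/b = 10/27.89 ≈ 0.3586.

λ̂_MAP = 0.3586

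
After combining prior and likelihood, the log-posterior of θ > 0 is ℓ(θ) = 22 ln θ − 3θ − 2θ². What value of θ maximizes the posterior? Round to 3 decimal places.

θ̂_MAP = 2.000

ℓ'(θ) = 22/θ − 3 − 4θ. Setting this to zero and multiplying by θ: 4θ² + 3θ − 22 = 0.
θ = (−3 + √(3² + 4·4·22)) / (2·4) = (−3 + √361) / 8 = (−3 + 19)/8 = 2.
ℓ''(θ) = −22/θ² − 4 < 0, confirming a maximum.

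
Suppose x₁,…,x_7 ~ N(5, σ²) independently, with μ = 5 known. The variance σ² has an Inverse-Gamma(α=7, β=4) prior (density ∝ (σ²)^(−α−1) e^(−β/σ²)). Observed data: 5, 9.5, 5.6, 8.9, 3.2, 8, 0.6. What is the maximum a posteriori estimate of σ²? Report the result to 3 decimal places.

Sum of squared deviations about the known mean: SS = (5−5)² + (9.5−5)² + (5.6−5)² + (8.9−5)² + (3.2−5)² + (8−5)² + (0.6−5)² = 67.42.
The Normal likelihood contributes (σ²)^(−n/2) exp(−SS/(2σ²)), so the posterior is Inverse-Gamma(α + n/2, β + SS/2) = Inverse-Gamma(10.5, 37.71).
The mode of Inverse-Gamma(a, b) is b/(a+1) = 37.71/11.5 ≈ 3.279.

σ̂²_MAP = 3.279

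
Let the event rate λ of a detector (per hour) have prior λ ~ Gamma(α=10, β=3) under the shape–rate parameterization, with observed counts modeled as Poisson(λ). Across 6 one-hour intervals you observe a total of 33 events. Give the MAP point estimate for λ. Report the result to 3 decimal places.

λ̂_MAP = 4.667

Σxᵢ = 33, n = 6.
Posterior ∝ λ^9e^(−3λ) · λ^33e^(−6λ) = λ^42e^(−9λ), i.e. Gamma(shape=43, rate=9).
The mode of a Gamma(a, b) with a ≥ 1 (shape–rate) is (a−1)/b = 42/9 ≈ 4.667.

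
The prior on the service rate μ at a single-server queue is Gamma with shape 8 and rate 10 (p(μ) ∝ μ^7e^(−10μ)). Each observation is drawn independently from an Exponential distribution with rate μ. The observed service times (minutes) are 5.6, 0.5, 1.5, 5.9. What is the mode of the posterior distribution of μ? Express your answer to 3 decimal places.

The Exponential(rate=μ) likelihood is ∝ μ^n e^(−μΣtᵢ). Here n = 4 and Σtᵢ = 5.6 + 0.5 + 1.5 + 5.9 = 13.5.
Posterior ∝ μ^7e^(−10μ) · μ^4e^(−13.5μ) = μ^11e^(−23.5μ), i.e. Gamma(12, 23.5).
Mode = (a−1)/b = 11/23.5 ≈ 0.468.

μ̂_MAP = 0.468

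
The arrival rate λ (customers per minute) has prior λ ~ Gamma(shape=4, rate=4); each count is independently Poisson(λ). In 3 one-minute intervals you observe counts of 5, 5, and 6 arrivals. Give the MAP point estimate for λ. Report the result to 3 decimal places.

Σxᵢ = 5+5+6 = 16, with n = 3.
Posterior ∝ λ^3e^(−4λ) · λ^16e^(−3λ) = λ^19e^(−7λ), i.e. Gamma(shape=20, rate=7).
The mode of a Gamma(a, b) with a ≥ 1 (shape–rate) is (a−1)/b = 19/7 ≈ 2.714.

λ̂_MAP = 2.714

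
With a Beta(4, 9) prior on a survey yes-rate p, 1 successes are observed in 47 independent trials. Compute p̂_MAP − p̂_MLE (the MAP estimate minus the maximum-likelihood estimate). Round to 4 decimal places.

Posterior is Beta(5, 55); MAP = (5−1)/(60−2) = 4/58 ≈ 0.06897.
MLE ignores the prior: p̂_MLE = k/n = 1/47 ≈ 0.02128.
Difference = 4/58 − 1/47 = 65/1363 ≈ 0.0477.

MAP − MLE = 0.0477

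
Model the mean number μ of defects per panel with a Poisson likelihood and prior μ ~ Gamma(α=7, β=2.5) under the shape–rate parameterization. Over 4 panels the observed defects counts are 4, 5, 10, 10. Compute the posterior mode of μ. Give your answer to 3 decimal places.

Σxᵢ = 4+5+10+10 = 29, with n = 4.
Posterior ∝ μ^6e^(−2.5μ) · μ^29e^(−4μ) = μ^35e^(−6.5μ), i.e. Gamma(shape=36, rate=6.5).
The mode of a Gamma(a, b) with a ≥ 1 (shape–rate) is (a−1)/b = 35/6.5 ≈ 5.385.

μ̂_MAP = 5.385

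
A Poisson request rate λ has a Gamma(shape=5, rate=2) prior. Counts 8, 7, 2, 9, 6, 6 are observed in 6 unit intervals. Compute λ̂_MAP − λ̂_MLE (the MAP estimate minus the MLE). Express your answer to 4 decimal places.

Σxᵢ = 38. Posterior is Gamma(43, 8); MAP = (43−1)/8 = 42/8 ≈ 5.25000.
MLE = x̄ = 38/6 ≈ 6.33333.
Difference = 42/8 − 38/6 = -13/12 ≈ -1.0833.

MAP − MLE = -1.0833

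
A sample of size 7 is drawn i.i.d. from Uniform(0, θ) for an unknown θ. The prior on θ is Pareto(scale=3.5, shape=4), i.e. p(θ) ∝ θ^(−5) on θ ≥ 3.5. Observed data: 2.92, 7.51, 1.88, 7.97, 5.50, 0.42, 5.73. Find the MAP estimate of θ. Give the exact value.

θ̂_MAP = 7.97

The Uniform(0, θ) likelihood is θ^(−n) for θ ≥ max(xᵢ), zero otherwise. Here max(xᵢ) = 7.97.
Posterior ∝ θ^(−5) · θ^(−7) = θ^(−12) on θ ≥ max(3.5, 7.97) = 7.97.
This density is strictly decreasing in θ, so the posterior mode lies at the lower boundary of the support.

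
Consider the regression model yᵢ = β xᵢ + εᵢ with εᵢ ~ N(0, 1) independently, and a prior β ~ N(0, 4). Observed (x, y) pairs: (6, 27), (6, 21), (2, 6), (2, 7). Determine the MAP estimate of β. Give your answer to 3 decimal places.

β̂_MAP = 3.913

log p(β | y) = −Σ(yᵢ − βxᵢ)²/(2·1) − β²/(2·4) + const.
Setting the derivative to zero: Σxᵢ(yᵢ − βxᵢ)/1 − β/4 = 0, so β = Σxᵢyᵢ / (Σxᵢ² + σ²/τ²).
Σxᵢyᵢ = 6·27 + 6·21 + 2·6 + 2·7 = 314; Σxᵢ² = 80; σ²/τ² = 0.25.
β̂_MAP = 314 / (80 + 0.25) = 314/80.25 ≈ 3.913.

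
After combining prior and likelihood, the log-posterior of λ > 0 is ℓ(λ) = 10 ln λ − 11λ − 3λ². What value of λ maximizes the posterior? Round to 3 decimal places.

λ̂_MAP = 0.667

ℓ'(λ) = 10/λ − 11 − 6λ. Setting this to zero and multiplying by λ: 6λ² + 11λ − 10 = 0.
λ = (−11 + √(11² + 4·6·10)) / (2·6) = (−11 + √361) / 12 = (−11 + 19)/12 = 2/3.
ℓ''(λ) = −10/λ² − 6 < 0, confirming a maximum.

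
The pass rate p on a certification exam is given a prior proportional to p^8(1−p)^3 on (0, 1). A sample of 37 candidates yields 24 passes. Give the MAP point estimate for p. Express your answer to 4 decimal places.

The prior density ∝ p^8(1−p)^3 is the kernel of Beta(9, 4).
Data: 24 successes in 37 trials. The binomial likelihood contributes p^24(1−p)^13, so the posterior is Beta(9+24, 4+13) = Beta(33, 17).
For Beta(a, b) with a, b > 1 the mode is (a−1)/(a+b−2) = 32/48 ≈ 0.6667.

p̂_MAP = 0.6667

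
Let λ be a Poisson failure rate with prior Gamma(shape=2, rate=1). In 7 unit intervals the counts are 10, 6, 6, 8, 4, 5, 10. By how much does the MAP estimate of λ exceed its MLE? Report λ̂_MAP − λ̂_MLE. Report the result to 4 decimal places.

Σxᵢ = 49. Posterior is Gamma(51, 8); MAP = (51−1)/8 = 50/8 ≈ 6.25000.
MLE = x̄ = 49/7 ≈ 7.00000.
Difference = 50/8 − 49/7 = -3/4 ≈ -0.7500.

MAP − MLE = -0.7500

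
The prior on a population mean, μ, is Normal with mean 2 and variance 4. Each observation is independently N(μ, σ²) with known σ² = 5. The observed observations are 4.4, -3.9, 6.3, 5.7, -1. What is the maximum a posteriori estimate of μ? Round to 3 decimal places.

n = 5; x̄ = (4.4 + (-3.9) + 6.3 + 5.7 + (-1))/5 = 11.5/5 = 2.3.
For a Normal prior and Normal likelihood with known variance, the posterior is Normal; its mode equals its mean, the precision-weighted average.
Prior precision 1/σ₀² = 1/4 = 0.25; data precision n/σ² = 5/5 = 1.
μ̂ = (0.25·2 + 1·2.3) / (0.25 + 1) = 2.8/1.25 = 2.240.

μ̂_MAP = 2.240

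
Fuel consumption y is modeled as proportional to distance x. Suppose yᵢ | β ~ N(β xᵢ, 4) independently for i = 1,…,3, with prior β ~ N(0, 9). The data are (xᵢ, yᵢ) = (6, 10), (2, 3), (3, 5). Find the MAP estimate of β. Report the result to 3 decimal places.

log p(β | y) = −Σ(yᵢ − βxᵢ)²/(2·4) − β²/(2·9) + const.
Setting the derivative to zero: Σxᵢ(yᵢ − βxᵢ)/4 − β/9 = 0, so β = Σxᵢyᵢ / (Σxᵢ² + σ²/τ²).
Σxᵢyᵢ = 6·10 + 2·3 + 3·5 = 81; Σxᵢ² = 49; σ²/τ² = 4/9.
β̂_MAP = 81 / (49 + 4/9) = 81/(445/9) = 729/445 ≈ 1.638.

β̂_MAP = 1.638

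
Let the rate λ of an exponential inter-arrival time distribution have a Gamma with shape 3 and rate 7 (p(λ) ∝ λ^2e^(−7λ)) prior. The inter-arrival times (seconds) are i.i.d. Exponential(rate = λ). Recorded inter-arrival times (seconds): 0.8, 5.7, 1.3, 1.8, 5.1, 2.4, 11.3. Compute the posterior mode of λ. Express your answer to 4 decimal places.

λ̂_MAP = 0.2542

The Exponential(rate=λ) likelihood is ∝ λ^n e^(−λΣtᵢ). Here n = 7 and Σtᵢ = 0.8 + 5.7 + 1.3 + 1.8 + 5.1 + 2.4 + 11.3 = 28.4.
Posterior ∝ λ^2e^(−7λ) · λ^7e^(−28.4λ) = λ^9e^(−35.4λ), i.e. Gamma(10, 35.4).
Mode = (a−1)/b = 9/35.4 ≈ 0.2542.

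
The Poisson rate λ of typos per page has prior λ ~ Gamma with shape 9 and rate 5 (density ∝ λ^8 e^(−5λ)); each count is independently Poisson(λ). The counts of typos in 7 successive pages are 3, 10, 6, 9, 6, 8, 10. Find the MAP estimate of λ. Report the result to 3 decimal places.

Σxᵢ = 3+10+6+9+6+8+10 = 52, with n = 7.
Posterior ∝ λ^8e^(−5λ) · λ^52e^(−7λ) = λ^60e^(−12λ), i.e. Gamma(shape=61, rate=12).
The mode of a Gamma(a, b) with a ≥ 1 (shape–rate) is (a−1)/b = 60/12 ≈ 5.000.

λ̂_MAP = 5.000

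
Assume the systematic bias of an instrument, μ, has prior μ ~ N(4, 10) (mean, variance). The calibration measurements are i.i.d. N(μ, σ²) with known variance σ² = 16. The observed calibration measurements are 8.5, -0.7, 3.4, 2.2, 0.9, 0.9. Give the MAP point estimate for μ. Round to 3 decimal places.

μ̂_MAP = 2.842

n = 6; x̄ = (8.5 + (-0.7) + 3.4 + 2.2 + 0.9 + 0.9)/6 = 15.2/6 = 38/15 ≈ 2.5333.
For a Normal prior and Normal likelihood with known variance, the posterior is Normal; its mode equals its mean, the precision-weighted average.
Prior precision 1/σ₀² = 1/10 = 0.1; data precision n/σ² = 6/16 = 0.375.
μ̂ = (0.1·4 + 0.375·(38/15)) / (0.1 + 0.375) = 1.35/0.475 = 54/19 ≈ 2.842.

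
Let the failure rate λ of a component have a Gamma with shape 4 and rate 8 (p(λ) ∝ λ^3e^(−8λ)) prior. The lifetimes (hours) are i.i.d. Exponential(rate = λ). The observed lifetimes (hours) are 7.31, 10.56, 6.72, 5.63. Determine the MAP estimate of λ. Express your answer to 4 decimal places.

λ̂_MAP = 0.1832

The Exponential(rate=λ) likelihood is ∝ λ^n e^(−λΣtᵢ). Here n = 4 and Σtᵢ = 7.31 + 10.56 + 6.72 + 5.63 = 30.22.
Posterior ∝ λ^3e^(−8λ) · λ^4e^(−30.22λ) = λ^7e^(−38.22λ), i.e. Gamma(8, 38.22).
Mode = (a−1)/b = 7/38.22 ≈ 0.1832.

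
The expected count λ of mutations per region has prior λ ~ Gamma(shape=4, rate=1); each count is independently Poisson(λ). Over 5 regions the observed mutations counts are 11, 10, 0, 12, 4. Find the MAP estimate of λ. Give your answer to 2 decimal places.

Σxᵢ = 11+10+0+12+4 = 37, with n = 5.
Posterior ∝ λ^3e^(−1λ) · λ^37e^(−5λ) = λ^40e^(−6λ), i.e. Gamma(shape=41, rate=6).
The mode of a Gamma(a, b) with a ≥ 1 (shape–rate) is (a−1)/b = 40/6 ≈ 6.67.

λ̂_MAP = 6.67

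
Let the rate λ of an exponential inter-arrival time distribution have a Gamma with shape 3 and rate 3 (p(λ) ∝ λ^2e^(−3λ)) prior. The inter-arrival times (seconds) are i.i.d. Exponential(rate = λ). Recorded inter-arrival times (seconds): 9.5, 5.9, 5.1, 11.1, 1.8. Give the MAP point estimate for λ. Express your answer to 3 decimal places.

λ̂_MAP = 0.192

The Exponential(rate=λ) likelihood is ∝ λ^n e^(−λΣtᵢ). Here n = 5 and Σtᵢ = 9.5 + 5.9 + 5.1 + 11.1 + 1.8 = 33.4.
Posterior ∝ λ^2e^(−3λ) · λ^5e^(−33.4λ) = λ^7e^(−36.4λ), i.e. Gamma(8, 36.4).
Mode = (a−1)/b = 7/36.4 ≈ 0.192.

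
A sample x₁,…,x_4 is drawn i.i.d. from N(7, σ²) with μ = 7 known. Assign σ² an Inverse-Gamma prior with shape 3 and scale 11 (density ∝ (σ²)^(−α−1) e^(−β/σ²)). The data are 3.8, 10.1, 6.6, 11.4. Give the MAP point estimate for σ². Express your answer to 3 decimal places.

Sum of squared deviations about the known mean: SS = (3.8−7)² + (10.1−7)² + (6.6−7)² + (11.4−7)² = 39.37.
The Normal likelihood contributes (σ²)^(−n/2) exp(−SS/(2σ²)), so the posterior is Inverse-Gamma(α + n/2, β + SS/2) = Inverse-Gamma(5, 30.685).
The mode of Inverse-Gamma(a, b) is b/(a+1) = 30.685/6 ≈ 5.114.

σ̂²_MAP = 5.114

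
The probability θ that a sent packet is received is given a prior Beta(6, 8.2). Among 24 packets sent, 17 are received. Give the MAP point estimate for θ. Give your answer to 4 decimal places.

θ̂_MAP = 0.6077

Prior: Beta(6, 8.2).
Data: 17 successes in 24 trials. The binomial likelihood contributes θ^17(1−θ)^7, so the posterior is Beta(6+17, 8.2+7) = Beta(23, 15.2).
For Beta(a, b) with a, b > 1 the mode is (a−1)/(a+b−2) = 22/36.2 ≈ 0.6077.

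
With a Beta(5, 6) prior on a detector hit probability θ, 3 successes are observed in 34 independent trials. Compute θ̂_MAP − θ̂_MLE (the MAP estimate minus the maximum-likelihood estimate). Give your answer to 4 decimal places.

MAP − MLE = 0.0746

Posterior is Beta(8, 37); MAP = (8−1)/(45−2) = 7/43 ≈ 0.16279.
MLE ignores the prior: θ̂_MLE = k/n = 3/34 ≈ 0.08824.
Difference = 7/43 − 3/34 = 109/1462 ≈ 0.0746.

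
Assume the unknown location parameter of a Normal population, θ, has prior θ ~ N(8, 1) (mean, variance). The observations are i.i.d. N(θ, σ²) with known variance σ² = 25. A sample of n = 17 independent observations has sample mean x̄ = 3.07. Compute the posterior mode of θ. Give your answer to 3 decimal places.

n = 17, x̄ = 3.07.
For a Normal prior and Normal likelihood with known variance, the posterior is Normal; its mode equals its mean, the precision-weighted average.
Prior precision 1/σ₀² = 1/1 = 1; data precision n/σ² = 17/25 = 0.68.
θ̂ = (1·8 + 0.68·3.07) / (1 + 0.68) = 10.0876/1.68 = 25219/4200 ≈ 6.005.

θ̂_MAP = 6.005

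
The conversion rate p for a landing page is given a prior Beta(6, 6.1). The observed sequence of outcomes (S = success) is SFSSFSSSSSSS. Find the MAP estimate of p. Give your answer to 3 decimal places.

Prior: Beta(6, 6.1).
Data: 10 successes in 12 trials (from the sequence). The binomial likelihood contributes p^10(1−p)^2, so the posterior is Beta(6+10, 6.1+2) = Beta(16, 8.1).
For Beta(a, b) with a, b > 1 the mode is (a−1)/(a+b−2) = 15/22.1 ≈ 0.679.

p̂_MAP = 0.679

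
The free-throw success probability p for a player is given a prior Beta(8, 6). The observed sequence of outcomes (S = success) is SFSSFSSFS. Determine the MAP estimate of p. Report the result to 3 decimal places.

p̂_MAP = 0.619

Prior: Beta(8, 6).
Data: 6 successes in 9 trials (from the sequence). The binomial likelihood contributes p^6(1−p)^3, so the posterior is Beta(8+6, 6+3) = Beta(14, 9).
For Beta(a, b) with a, b > 1 the mode is (a−1)/(a+b−2) = 13/21 ≈ 0.619.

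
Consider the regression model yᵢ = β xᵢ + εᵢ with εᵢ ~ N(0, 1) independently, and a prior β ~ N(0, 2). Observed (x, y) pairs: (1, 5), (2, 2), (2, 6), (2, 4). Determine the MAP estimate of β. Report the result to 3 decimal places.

β̂_MAP = 2.148

log p(β | y) = −Σ(yᵢ − βxᵢ)²/(2·1) − β²/(2·2) + const.
Setting the derivative to zero: Σxᵢ(yᵢ − βxᵢ)/1 − β/2 = 0, so β = Σxᵢyᵢ / (Σxᵢ² + σ²/τ²).
Σxᵢyᵢ = 1·5 + 2·2 + 2·6 + 2·4 = 29; Σxᵢ² = 13; σ²/τ² = 0.5.
β̂_MAP = 29 / (13 + 0.5) = 29/13.5 ≈ 2.148.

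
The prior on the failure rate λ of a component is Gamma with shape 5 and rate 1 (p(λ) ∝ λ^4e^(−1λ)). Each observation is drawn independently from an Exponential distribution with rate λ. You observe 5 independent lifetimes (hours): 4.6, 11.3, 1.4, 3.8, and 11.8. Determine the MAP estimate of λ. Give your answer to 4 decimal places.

The Exponential(rate=λ) likelihood is ∝ λ^n e^(−λΣtᵢ). Here n = 5 and Σtᵢ = 4.6 + 11.3 + 1.4 + 3.8 + 11.8 = 32.9.
Posterior ∝ λ^4e^(−1λ) · λ^5e^(−32.9λ) = λ^9e^(−33.9λ), i.e. Gamma(10, 33.9).
Mode = (a−1)/b = 9/33.9 ≈ 0.2655.

λ̂_MAP = 0.2655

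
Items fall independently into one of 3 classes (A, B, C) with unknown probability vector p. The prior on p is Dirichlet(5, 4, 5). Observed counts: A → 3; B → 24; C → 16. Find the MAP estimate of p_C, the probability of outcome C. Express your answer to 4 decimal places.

MAP estimate of p_C = 0.3704

The posterior is Dirichlet(αᵢ + nᵢ) = Dirichlet(8, 28, 21).
For a Dirichlet(a₁,…,a_K) with all aᵢ > 1, the mode has j-th component (aⱼ − 1)/(Σaᵢ − K).
Here Σaᵢ = 57 and K = 3, so p_C = (21 − 1)/(57 − 3) = 20/54 ≈ 0.3704.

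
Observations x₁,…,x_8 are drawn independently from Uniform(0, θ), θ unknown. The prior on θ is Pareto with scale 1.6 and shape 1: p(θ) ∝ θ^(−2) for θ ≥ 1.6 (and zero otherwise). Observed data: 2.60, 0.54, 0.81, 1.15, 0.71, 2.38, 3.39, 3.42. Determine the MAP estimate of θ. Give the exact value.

The Uniform(0, θ) likelihood is θ^(−n) for θ ≥ max(xᵢ), zero otherwise. Here max(xᵢ) = 3.42.
Posterior ∝ θ^(−2) · θ^(−8) = θ^(−10) on θ ≥ max(1.6, 3.42) = 3.42.
This density is strictly decreasing in θ, so the posterior mode lies at the lower boundary of the support.

θ̂_MAP = 3.42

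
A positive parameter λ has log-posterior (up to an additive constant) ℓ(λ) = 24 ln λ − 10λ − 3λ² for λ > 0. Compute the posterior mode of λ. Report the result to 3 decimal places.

λ̂_MAP = 1.333

ℓ'(λ) = 24/λ − 10 − 6λ. Setting this to zero and multiplying by λ: 6λ² + 10λ − 24 = 0.
λ = (−10 + √(10² + 4·6·24)) / (2·6) = (−10 + √676) / 12 = (−10 + 26)/12 = 4/3.
ℓ''(λ) = −24/λ² − 6 < 0, confirming a maximum.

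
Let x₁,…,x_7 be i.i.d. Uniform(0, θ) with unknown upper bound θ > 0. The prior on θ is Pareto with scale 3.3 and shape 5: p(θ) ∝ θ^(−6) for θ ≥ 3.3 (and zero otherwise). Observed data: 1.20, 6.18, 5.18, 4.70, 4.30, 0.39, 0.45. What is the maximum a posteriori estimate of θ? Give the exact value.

θ̂_MAP = 6.18

The Uniform(0, θ) likelihood is θ^(−n) for θ ≥ max(xᵢ), zero otherwise. Here max(xᵢ) = 6.18.
Posterior ∝ θ^(−6) · θ^(−7) = θ^(−13) on θ ≥ max(3.3, 6.18) = 6.18.
This density is strictly decreasing in θ, so the posterior mode lies at the lower boundary of the support.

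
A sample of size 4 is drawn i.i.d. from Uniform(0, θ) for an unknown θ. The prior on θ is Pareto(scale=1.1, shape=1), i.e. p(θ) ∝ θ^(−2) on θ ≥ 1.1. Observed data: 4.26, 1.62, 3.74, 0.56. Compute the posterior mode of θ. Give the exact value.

The Uniform(0, θ) likelihood is θ^(−n) for θ ≥ max(xᵢ), zero otherwise. Here max(xᵢ) = 4.26.
Posterior ∝ θ^(−2) · θ^(−4) = θ^(−6) on θ ≥ max(1.1, 4.26) = 4.26.
This density is strictly decreasing in θ, so the posterior mode lies at the lower boundary of the support.

θ̂_MAP = 4.26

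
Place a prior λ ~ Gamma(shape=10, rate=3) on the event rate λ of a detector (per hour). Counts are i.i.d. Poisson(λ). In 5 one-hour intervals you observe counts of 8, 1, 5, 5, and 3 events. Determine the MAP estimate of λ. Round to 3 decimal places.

λ̂_MAP = 3.875

Σxᵢ = 8+1+5+5+3 = 22, with n = 5.
Posterior ∝ λ^9e^(−3λ) · λ^22e^(−5λ) = λ^31e^(−8λ), i.e. Gamma(shape=32, rate=8).
The mode of a Gamma(a, b) with a ≥ 1 (shape–rate) is (a−1)/b = 31/8 ≈ 3.875.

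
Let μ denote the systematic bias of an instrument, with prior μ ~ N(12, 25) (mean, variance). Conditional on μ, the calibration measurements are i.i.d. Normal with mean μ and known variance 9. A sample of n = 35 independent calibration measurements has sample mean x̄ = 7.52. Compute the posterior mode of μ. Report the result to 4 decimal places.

n = 35, x̄ = 7.52.
For a Normal prior and Normal likelihood with known variance, the posterior is Normal; its mode equals its mean, the precision-weighted average.
Prior precision 1/σ₀² = 1/25 = 0.04; data precision n/σ² = 35/9.
μ̂ = (0.04·12 + (35/9)·7.52) / (0.04 + 35/9) = (6688/225)/(884/225) = 1672/221 ≈ 7.5656.

μ̂_MAP = 7.5656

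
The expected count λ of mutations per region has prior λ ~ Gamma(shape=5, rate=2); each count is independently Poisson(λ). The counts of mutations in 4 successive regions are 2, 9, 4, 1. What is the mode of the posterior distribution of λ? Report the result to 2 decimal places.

λ̂_MAP = 3.33

Σxᵢ = 2+9+4+1 = 16, with n = 4.
Posterior ∝ λ^4e^(−2λ) · λ^16e^(−4λ) = λ^20e^(−6λ), i.e. Gamma(shape=21, rate=6).
The mode of a Gamma(a, b) with a ≥ 1 (shape–rate) is (a−1)/b = 20/6 ≈ 3.33.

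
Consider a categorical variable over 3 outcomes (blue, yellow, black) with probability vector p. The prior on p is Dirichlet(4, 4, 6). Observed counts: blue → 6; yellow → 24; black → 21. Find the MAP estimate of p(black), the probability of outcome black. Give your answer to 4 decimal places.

MAP estimate of p(black) = 0.4194

The posterior is Dirichlet(αᵢ + nᵢ) = Dirichlet(10, 28, 27).
For a Dirichlet(a₁,…,a_K) with all aᵢ > 1, the mode has j-th component (aⱼ − 1)/(Σaᵢ − K).
Here Σaᵢ = 65 and K = 3, so p(black) = (27 − 1)/(65 − 3) = 26/62 ≈ 0.4194.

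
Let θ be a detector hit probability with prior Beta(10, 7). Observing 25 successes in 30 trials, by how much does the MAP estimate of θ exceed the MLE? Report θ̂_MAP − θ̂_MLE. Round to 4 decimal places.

MAP − MLE = -0.0778

Posterior is Beta(35, 12); MAP = (35−1)/(47−2) = 34/45 ≈ 0.75556.
MLE ignores the prior: θ̂_MLE = k/n = 25/30 ≈ 0.83333.
Difference = 34/45 − 25/30 = -7/90 ≈ -0.0778.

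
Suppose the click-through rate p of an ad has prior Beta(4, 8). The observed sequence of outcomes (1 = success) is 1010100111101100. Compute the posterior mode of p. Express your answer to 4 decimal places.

Prior: Beta(4, 8).
Data: 9 successes in 16 trials (from the sequence). The binomial likelihood contributes p^9(1−p)^7, so the posterior is Beta(4+9, 8+7) = Beta(13, 15).
For Beta(a, b) with a, b > 1 the mode is (a−1)/(a+b−2) = 12/26 ≈ 0.4615.

p̂_MAP = 0.4615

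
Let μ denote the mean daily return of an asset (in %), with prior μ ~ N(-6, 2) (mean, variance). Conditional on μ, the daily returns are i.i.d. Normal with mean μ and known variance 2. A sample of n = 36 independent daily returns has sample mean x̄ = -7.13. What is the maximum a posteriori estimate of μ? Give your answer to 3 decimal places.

μ̂_MAP = -7.099

n = 36, x̄ = -7.13.
For a Normal prior and Normal likelihood with known variance, the posterior is Normal; its mode equals its mean, the precision-weighted average.
Prior precision 1/σ₀² = 1/2 = 0.5; data precision n/σ² = 36/2 = 18.
μ̂ = (0.5·(-6) + 18·(-7.13)) / (0.5 + 18) = (-131.34)/18.5 = -6567/925 ≈ -7.099.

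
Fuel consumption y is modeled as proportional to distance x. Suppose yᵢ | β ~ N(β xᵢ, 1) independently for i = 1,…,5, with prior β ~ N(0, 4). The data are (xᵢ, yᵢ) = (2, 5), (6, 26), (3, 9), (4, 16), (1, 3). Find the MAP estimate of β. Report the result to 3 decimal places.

log p(β | y) = −Σ(yᵢ − βxᵢ)²/(2·1) − β²/(2·4) + const.
Setting the derivative to zero: Σxᵢ(yᵢ − βxᵢ)/1 − β/4 = 0, so β = Σxᵢyᵢ / (Σxᵢ² + σ²/τ²).
Σxᵢyᵢ = 2·5 + 6·26 + 3·9 + 4·16 + 1·3 = 260; Σxᵢ² = 66; σ²/τ² = 0.25.
β̂_MAP = 260 / (66 + 0.25) = 260/66.25 ≈ 3.925.

β̂_MAP = 3.925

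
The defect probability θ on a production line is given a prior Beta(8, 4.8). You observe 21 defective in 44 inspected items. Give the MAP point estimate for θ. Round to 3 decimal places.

θ̂_MAP = 0.511

Prior: Beta(8, 4.8).
Data: 21 successes in 44 trials. The binomial likelihood contributes θ^21(1−θ)^23, so the posterior is Beta(8+21, 4.8+23) = Beta(29, 27.8).
For Beta(a, b) with a, b > 1 the mode is (a−1)/(a+b−2) = 28/54.8 ≈ 0.511.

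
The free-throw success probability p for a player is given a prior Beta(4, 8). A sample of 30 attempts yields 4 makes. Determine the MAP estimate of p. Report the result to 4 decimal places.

p̂_MAP = 0.1750

Prior: Beta(4, 8).
Data: 4 successes in 30 trials. The binomial likelihood contributes p^4(1−p)^26, so the posterior is Beta(4+4, 8+26) = Beta(8, 34).
For Beta(a, b) with a, b > 1 the mode is (a−1)/(a+b−2) = 7/40 ≈ 0.1750.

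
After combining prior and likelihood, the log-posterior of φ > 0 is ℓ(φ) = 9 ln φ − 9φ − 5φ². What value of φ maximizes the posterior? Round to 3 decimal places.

φ̂_MAP = 0.600

ℓ'(φ) = 9/φ − 9 − 10φ. Setting this to zero and multiplying by φ: 10φ² + 9φ − 9 = 0.
φ = (−9 + √(9² + 4·10·9)) / (2·10) = (−9 + √441) / 20 = (−9 + 21)/20 = 3/5.
ℓ''(φ) = −9/φ² − 10 < 0, confirming a maximum.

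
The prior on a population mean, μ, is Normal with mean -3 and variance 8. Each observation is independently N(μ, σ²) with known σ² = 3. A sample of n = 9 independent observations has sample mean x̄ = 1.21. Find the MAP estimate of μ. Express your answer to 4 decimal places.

μ̂_MAP = 1.0416

n = 9, x̄ = 1.21.
For a Normal prior and Normal likelihood with known variance, the posterior is Normal; its mode equals its mean, the precision-weighted average.
Prior precision 1/σ₀² = 1/8 = 0.125; data precision n/σ² = 9/3 = 3.
μ̂ = (0.125·(-3) + 3·1.21) / (0.125 + 3) = 3.255/3.125 = 1.0416.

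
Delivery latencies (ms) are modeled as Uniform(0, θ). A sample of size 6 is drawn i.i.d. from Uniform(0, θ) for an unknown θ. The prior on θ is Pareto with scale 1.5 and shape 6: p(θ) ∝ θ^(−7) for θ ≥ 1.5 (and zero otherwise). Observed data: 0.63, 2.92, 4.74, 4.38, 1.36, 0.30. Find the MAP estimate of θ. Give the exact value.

θ̂_MAP = 4.74

The Uniform(0, θ) likelihood is θ^(−n) for θ ≥ max(xᵢ), zero otherwise. Here max(xᵢ) = 4.74.
Posterior ∝ θ^(−7) · θ^(−6) = θ^(−13) on θ ≥ max(1.5, 4.74) = 4.74.
This density is strictly decreasing in θ, so the posterior mode lies at the lower boundary of the support.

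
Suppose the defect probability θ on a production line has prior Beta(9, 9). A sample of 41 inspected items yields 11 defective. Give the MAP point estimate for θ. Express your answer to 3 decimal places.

θ̂_MAP = 0.333

Prior: Beta(9, 9).
Data: 11 successes in 41 trials. The binomial likelihood contributes θ^11(1−θ)^30, so the posterior is Beta(9+11, 9+30) = Beta(20, 39).
For Beta(a, b) with a, b > 1 the mode is (a−1)/(a+b−2) = 19/57 ≈ 0.333.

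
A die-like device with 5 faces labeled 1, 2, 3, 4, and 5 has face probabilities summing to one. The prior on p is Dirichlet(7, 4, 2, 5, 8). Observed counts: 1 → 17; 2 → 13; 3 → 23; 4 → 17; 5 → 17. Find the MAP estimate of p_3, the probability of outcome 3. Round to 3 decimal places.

The posterior is Dirichlet(αᵢ + nᵢ) = Dirichlet(24, 17, 25, 22, 25).
For a Dirichlet(a₁,…,a_K) with all aᵢ > 1, the mode has j-th component (aⱼ − 1)/(Σaᵢ − K).
Here Σaᵢ = 113 and K = 5, so p_3 = (25 − 1)/(113 − 5) = 24/108 ≈ 0.222.

MAP estimate: 0.222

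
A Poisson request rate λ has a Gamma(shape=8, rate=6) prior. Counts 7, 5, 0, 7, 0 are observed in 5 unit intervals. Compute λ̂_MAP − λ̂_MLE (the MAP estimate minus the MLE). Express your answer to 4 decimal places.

MAP − MLE = -1.4364

Σxᵢ = 19. Posterior is Gamma(27, 11); MAP = (27−1)/11 = 26/11 ≈ 2.36364.
MLE = x̄ = 19/5 ≈ 3.80000.
Difference = 26/11 − 19/5 = -79/55 ≈ -1.4364.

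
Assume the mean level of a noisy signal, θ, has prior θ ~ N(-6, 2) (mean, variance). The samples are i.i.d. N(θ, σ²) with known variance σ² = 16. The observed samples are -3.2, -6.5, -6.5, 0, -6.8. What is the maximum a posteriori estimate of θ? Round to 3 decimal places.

θ̂_MAP = -5.462

n = 5; x̄ = ((-3.2) + (-6.5) + (-6.5) + 0 + (-6.8))/5 = -23/5 = -4.6.
For a Normal prior and Normal likelihood with known variance, the posterior is Normal; its mode equals its mean, the precision-weighted average.
Prior precision 1/σ₀² = 1/2 = 0.5; data precision n/σ² = 5/16 = 0.3125.
θ̂ = (0.5·(-6) + 0.3125·(-4.6)) / (0.5 + 0.3125) = (-4.4375)/0.8125 = -71/13 ≈ -5.462.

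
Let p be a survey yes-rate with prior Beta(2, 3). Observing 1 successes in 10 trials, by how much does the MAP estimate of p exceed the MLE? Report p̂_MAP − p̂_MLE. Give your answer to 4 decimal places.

MAP − MLE = 0.0538

Posterior is Beta(3, 12); MAP = (3−1)/(15−2) = 2/13 ≈ 0.15385.
MLE ignores the prior: p̂_MLE = k/n = 1/10 ≈ 0.10000.
Difference = 2/13 − 1/10 = 7/130 ≈ 0.0538.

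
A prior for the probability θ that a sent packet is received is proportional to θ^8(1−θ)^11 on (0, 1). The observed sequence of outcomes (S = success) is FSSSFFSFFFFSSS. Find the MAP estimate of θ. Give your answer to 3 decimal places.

The prior density ∝ θ^8(1−θ)^11 is the kernel of Beta(9, 12).
Data: 7 successes in 14 trials (from the sequence). The binomial likelihood contributes θ^7(1−θ)^7, so the posterior is Beta(9+7, 12+7) = Beta(16, 19).
For Beta(a, b) with a, b > 1 the mode is (a−1)/(a+b−2) = 15/33 ≈ 0.455.

θ̂_MAP = 0.455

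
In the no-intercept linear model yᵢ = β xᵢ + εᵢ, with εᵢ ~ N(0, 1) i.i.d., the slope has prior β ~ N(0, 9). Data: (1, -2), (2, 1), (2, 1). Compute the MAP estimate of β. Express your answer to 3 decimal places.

β̂_MAP = 0.220

log p(β | y) = −Σ(yᵢ − βxᵢ)²/(2·1) − β²/(2·9) + const.
Setting the derivative to zero: Σxᵢ(yᵢ − βxᵢ)/1 − β/9 = 0, so β = Σxᵢyᵢ / (Σxᵢ² + σ²/τ²).
Σxᵢyᵢ = 1·(-2) + 2·1 + 2·1 = 2; Σxᵢ² = 9; σ²/τ² = 1/9.
β̂_MAP = 2 / (9 + 1/9) = 2/(82/9) = 9/41 ≈ 0.220.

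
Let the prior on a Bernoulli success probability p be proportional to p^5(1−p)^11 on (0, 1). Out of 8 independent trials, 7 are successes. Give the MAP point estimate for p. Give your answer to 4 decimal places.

p̂_MAP = 0.5000

The prior density ∝ p^5(1−p)^11 is the kernel of Beta(6, 12).
Data: 7 successes in 8 trials. The binomial likelihood contributes p^7(1−p)^1, so the posterior is Beta(6+7, 12+1) = Beta(13, 13).
For Beta(a, b) with a, b > 1 the mode is (a−1)/(a+b−2) = 12/24 ≈ 0.5000.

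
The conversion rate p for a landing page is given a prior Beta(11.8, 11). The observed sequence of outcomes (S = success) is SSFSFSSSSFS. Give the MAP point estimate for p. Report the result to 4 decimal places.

p̂_MAP = 0.5912

Prior: Beta(11.8, 11).
Data: 8 successes in 11 trials (from the sequence). The binomial likelihood contributes p^8(1−p)^3, so the posterior is Beta(11.8+8, 11+3) = Beta(19.8, 14).
For Beta(a, b) with a, b > 1 the mode is (a−1)/(a+b−2) = 18.8/31.8 ≈ 0.5912.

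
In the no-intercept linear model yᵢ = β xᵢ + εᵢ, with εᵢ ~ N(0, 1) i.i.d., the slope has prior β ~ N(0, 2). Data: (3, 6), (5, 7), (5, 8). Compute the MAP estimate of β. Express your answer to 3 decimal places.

β̂_MAP = 1.563

log p(β | y) = −Σ(yᵢ − βxᵢ)²/(2·1) − β²/(2·2) + const.
Setting the derivative to zero: Σxᵢ(yᵢ − βxᵢ)/1 − β/2 = 0, so β = Σxᵢyᵢ / (Σxᵢ² + σ²/τ²).
Σxᵢyᵢ = 3·6 + 5·7 + 5·8 = 93; Σxᵢ² = 59; σ²/τ² = 0.5.
β̂_MAP = 93 / (59 + 0.5) = 93/59.5 ≈ 1.563.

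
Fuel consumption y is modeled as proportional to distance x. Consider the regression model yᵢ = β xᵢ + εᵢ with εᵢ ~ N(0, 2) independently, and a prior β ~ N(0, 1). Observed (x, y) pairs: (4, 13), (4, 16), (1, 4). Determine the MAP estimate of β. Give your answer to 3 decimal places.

β̂_MAP = 3.429

log p(β | y) = −Σ(yᵢ − βxᵢ)²/(2·2) − β²/(2·1) + const.
Setting the derivative to zero: Σxᵢ(yᵢ − βxᵢ)/2 − β/1 = 0, so β = Σxᵢyᵢ / (Σxᵢ² + σ²/τ²).
Σxᵢyᵢ = 4·13 + 4·16 + 1·4 = 120; Σxᵢ² = 33; σ²/τ² = 2.
β̂_MAP = 120 / (33 + 2) = 120/35 ≈ 3.429.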